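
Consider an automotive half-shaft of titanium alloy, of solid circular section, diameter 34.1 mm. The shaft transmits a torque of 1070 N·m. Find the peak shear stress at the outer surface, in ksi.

J = πd⁴/32 = π(0.0341)⁴/32 = 1.327×10^-7 m⁴.
τ_max = T·r/J = 1070 × 0.0170 / 1.327×10^-7 = 1.374×10^8 Pa.

19.9 ksi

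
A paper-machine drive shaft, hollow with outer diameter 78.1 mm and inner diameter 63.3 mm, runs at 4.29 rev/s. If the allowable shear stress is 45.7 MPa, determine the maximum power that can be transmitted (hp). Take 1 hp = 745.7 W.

87.8 hp

J = π(d_o⁴ − d_i⁴)/32 = π(0.0781⁴ − 0.0633⁴)/32 = 2.076×10^-6 m⁴.
T_max = τ_allow·J/r = 4.57×10^7 × 2.076×10^-6 / 0.0390 = 2430 N·m.
ω = 2π·4.29 = 26.95 rad/s, so P_max = T_max·ω = 6.550×10^4 W.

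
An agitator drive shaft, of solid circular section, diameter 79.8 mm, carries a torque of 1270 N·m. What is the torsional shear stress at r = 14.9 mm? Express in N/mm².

J = πd⁴/32 = π(0.0798)⁴/32 = 3.981×10^-6 m⁴.
Shear stress varies linearly with radius: τ = T·r/J = 1270 × 0.0149 / 3.981×10^-6 = 4.753×10^6 Pa.

4.75 N/mm²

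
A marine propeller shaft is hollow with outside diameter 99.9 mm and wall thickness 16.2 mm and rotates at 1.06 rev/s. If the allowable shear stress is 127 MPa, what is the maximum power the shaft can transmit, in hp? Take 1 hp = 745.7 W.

176 hp

J = π(d_o⁴ − d_i⁴)/32 = π(0.0999⁴ − 0.0675⁴)/32 = 7.740×10^-6 m⁴.
T_max = τ_allow·J/r = 1.27×10^8 × 7.740×10^-6 / 0.0500 = 19680 N·m.
ω = 2π·1.06 = 6.660 rad/s, so P_max = T_max·ω = 1.311×10^5 W.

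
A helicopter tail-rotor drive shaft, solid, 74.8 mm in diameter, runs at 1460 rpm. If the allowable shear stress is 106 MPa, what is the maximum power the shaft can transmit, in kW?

J = πd⁴/32 = π(0.0748)⁴/32 = 3.073×10^-6 m⁴.
T_max = τ_allow·J/r = 1.06×10^8 × 3.073×10^-6 / 0.0374 = 8710 N·m.
ω = 2π·1460/60 = 152.9 rad/s, so P_max = T_max·ω = 1.332×10^6 W.

1330 kW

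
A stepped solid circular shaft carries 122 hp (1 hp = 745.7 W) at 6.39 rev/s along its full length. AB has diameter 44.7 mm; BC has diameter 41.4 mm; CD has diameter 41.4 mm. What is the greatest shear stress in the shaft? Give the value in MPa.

163 MPa

ω = 2π·6.39 = 40.15 rad/s, so T = P/ω = 122×745.7 / 40.15 = 2266 N·m.
Under the same torque, τ_max = 16T/(πd³) is largest where d is smallest — segment BC (d = 41.4 mm).
τ_max = 16·2266/(π·(0.0414)³) = 1.626×10^8 Pa.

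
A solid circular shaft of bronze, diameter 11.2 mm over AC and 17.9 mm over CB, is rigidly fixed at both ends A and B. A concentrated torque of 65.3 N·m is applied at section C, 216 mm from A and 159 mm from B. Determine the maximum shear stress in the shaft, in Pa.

5.21e7 Pa

Compatibility: T_A·a/J_AC = T_B·b/J_CB with T_A + T_B = T₀.
J_AC = 1.54×10^-9 m⁴, J_CB = 1.01×10^-8 m⁴, so T_A = T₀·(J_AC/a)/((J_AC/a)+(J_CB/b)) = 6.620 N·m, T_B = 58.68 N·m.
τ in each portion: τ_AC = 2.40×10^7 Pa, τ_CB = 5.21×10^7 Pa; maximum is in CB.
τ_max = T_CB·r/J = 58.68·0.00895/1.01×10^-8 = 5.211×10^7 Pa.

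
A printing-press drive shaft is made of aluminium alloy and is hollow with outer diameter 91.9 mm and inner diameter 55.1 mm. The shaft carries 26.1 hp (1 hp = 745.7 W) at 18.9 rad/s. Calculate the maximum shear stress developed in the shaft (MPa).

ω = 18.9 rad/s, so T = P/ω = 26.1×745.7 / 18.90 = 1030 N·m.
J = π(d_o⁴ − d_i⁴)/32 = π(0.0919⁴ − 0.0551⁴)/32 = 6.098×10^-6 m⁴.
τ_max = T·r/J = 1030 × 0.0460 / 6.098×10^-6 = 7.760×10^6 Pa.

7.76 MPa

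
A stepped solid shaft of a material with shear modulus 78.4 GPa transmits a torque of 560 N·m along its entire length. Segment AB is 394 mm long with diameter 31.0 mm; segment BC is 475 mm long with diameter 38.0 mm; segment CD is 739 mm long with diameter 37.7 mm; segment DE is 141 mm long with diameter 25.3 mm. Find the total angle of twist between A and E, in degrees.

J_AB = π(0.0310)⁴/32 = 9.07×10^-8 m⁴; J_BC = π(0.0380)⁴/32 = 2.05×10^-7 m⁴; J_CD = π(0.0377)⁴/32 = 1.98×10^-7 m⁴; J_DE = π(0.0253)⁴/32 = 4.02×10^-8 m⁴.
θ = (T/G)·Σ L_i/J_i = (560.0/78.4×10⁹)·(0.394/9.07×10^-8 + 0.475/2.05×10^-7 + 0.739/1.98×10^-7 + 0.141/4.02×10^-8) = 0.09927 rad.

5.69°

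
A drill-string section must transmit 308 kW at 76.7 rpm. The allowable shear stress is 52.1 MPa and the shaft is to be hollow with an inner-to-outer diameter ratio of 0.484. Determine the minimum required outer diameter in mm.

158 mm

ω = 2π·76.7/60 = 8.032 rad/s, so T = P/ω = 308×10³ / 8.032 = 38350 N·m.
For a hollow shaft with d_i/d_o = 0.484: τ_max = 16T/(π d_o³ (1−k⁴)), so d_o = [16T/(π τ_allow (1−k⁴))]^(1/3) = [16·38350/(π·5.21×10^7·0.9451)]^(1/3) = 0.1583 m.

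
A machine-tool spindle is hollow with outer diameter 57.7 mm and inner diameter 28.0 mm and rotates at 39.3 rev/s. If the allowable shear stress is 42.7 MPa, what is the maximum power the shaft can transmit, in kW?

J = π(d_o⁴ − d_i⁴)/32 = π(0.0577⁴ − 0.0280⁴)/32 = 1.028×10^-6 m⁴.
T_max = τ_allow·J/r = 4.27×10^7 × 1.028×10^-6 / 0.0289 = 1521 N·m.
ω = 2π·39.3 = 246.9 rad/s, so P_max = T_max·ω = 3.756×10^5 W.

376 kW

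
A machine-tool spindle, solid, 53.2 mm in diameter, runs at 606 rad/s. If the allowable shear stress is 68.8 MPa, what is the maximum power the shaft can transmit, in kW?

J = πd⁴/32 = π(0.0532)⁴/32 = 7.864×10^-7 m⁴.
T_max = τ_allow·J/r = 6.88×10^7 × 7.864×10^-7 / 0.0266 = 2034 N·m.
ω = 606 rad/s, so P_max = T_max·ω = 1.233×10^6 W.

1230 kW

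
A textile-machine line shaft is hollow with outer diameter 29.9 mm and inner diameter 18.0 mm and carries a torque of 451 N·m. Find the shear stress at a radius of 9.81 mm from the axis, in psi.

9410 psi

J = π(d_o⁴ − d_i⁴)/32 = π(0.0299⁴ − 0.0180⁴)/32 = 6.816×10^-8 m⁴.
Shear stress varies linearly with radius: τ = T·r/J = 451.0 × 0.00981 / 6.816×10^-8 = 6.491×10^7 Pa.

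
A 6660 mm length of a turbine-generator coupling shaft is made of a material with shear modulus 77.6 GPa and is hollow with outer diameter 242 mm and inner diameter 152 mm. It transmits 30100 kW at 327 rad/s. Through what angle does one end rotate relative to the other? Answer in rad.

0.0278 rad

ω = 327 rad/s, so T = P/ω = 30100×10³ / 327.0 = 92050 N·m.
J = π(d_o⁴ − d_i⁴)/32 = π(0.242⁴ − 0.152⁴)/32 = 2.843×10^-4 m⁴.
θ = T·L/(G·J) = 92050 × 6.66 / (77.6×10⁹ × 2.843×10^-4) = 0.02779 rad.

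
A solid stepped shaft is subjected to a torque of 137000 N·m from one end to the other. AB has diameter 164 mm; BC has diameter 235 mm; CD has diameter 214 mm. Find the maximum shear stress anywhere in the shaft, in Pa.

1.58e8 Pa

Under the same torque, τ_max = 16T/(πd³) is largest where d is smallest — segment AB (d = 164 mm).
τ_max = 16·137000/(π·(0.164)³) = 1.582×10^8 Pa.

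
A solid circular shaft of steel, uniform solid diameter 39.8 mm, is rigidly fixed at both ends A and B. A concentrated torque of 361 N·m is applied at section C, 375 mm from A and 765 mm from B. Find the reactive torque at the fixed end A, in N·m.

242 N·m

With uniform GJ and both ends fixed, compatibility θ_AC = θ_CB gives T_A·a = T_B·b, together with T_A + T_B = T₀.
T_A = T₀·b/(a+b) = 361.0·765/1140 = 242.2 N·m; T_B = 118.8 N·m.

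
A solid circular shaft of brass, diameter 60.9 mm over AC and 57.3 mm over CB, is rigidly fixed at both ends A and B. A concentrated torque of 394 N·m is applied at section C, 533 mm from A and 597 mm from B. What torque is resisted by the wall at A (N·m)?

Compatibility: T_A·a/J_AC = T_B·b/J_CB with T_A + T_B = T₀.
J_AC = 1.35×10^-6 m⁴, J_CB = 1.06×10^-6 m⁴, so T_A = T₀·(J_AC/a)/((J_AC/a)+(J_CB/b)) = 231.8 N·m, T_B = 162.2 N·m.

232 N·m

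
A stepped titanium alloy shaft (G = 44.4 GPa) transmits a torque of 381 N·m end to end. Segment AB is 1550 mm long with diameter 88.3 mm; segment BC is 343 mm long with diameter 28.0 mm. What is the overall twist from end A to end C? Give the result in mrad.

51.0 mrad

J_AB = π(0.0883)⁴/32 = 5.97×10^-6 m⁴; J_BC = π(0.0280)⁴/32 = 6.03×10^-8 m⁴.
θ = (T/G)·Σ L_i/J_i = (381.0/44.4×10⁹)·(1.55/5.97×10^-6 + 0.343/6.03×10^-8) = 0.05100 rad.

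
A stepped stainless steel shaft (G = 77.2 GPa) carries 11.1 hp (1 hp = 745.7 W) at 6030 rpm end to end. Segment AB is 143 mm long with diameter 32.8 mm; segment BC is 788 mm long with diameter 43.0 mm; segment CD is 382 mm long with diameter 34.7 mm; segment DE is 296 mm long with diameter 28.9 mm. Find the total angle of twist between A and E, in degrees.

0.103°

ω = 2π·6030/60 = 631.5 rad/s, so T = P/ω = 11.1×745.7 / 631.5 = 13.11 N·m.
J_AB = π(0.0328)⁴/32 = 1.14×10^-7 m⁴; J_BC = π(0.0430)⁴/32 = 3.36×10^-7 m⁴; J_CD = π(0.0347)⁴/32 = 1.42×10^-7 m⁴; J_DE = π(0.0289)⁴/32 = 6.85×10^-8 m⁴.
θ = (T/G)·Σ L_i/J_i = (13.11/77.2×10⁹)·(0.143/1.14×10^-7 + 0.788/3.36×10^-7 + 0.382/1.42×10^-7 + 0.296/6.85×10^-8) = 1.802×10^-3 rad.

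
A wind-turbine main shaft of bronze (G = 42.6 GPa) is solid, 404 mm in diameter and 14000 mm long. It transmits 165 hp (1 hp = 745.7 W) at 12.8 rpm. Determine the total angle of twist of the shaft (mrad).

ω = 2π·12.8/60 = 1.340 rad/s, so T = P/ω = 165×745.7 / 1.340 = 91790 N·m.
J = πd⁴/32 = π(0.404)⁴/32 = 2.615×10^-3 m⁴.
θ = T·L/(G·J) = 91790 × 14.0 / (42.6×10⁹ × 2.615×10^-3) = 0.01153 rad.

11.5 mrad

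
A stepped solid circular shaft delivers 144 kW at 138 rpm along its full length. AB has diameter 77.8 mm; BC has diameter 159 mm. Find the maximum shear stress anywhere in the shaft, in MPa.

ω = 2π·138/60 = 14.45 rad/s, so T = P/ω = 144×10³ / 14.45 = 9964 N·m.
Under the same torque, τ_max = 16T/(πd³) is largest where d is smallest — segment AB (d = 77.8 mm).
τ_max = 16·9964/(π·(0.0778)³) = 1.078×10^8 Pa.

108 MPa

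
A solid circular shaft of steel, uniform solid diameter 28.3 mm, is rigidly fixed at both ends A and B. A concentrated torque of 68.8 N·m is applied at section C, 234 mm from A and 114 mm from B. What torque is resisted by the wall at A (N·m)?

With uniform GJ and both ends fixed, compatibility θ_AC = θ_CB gives T_A·a = T_B·b, together with T_A + T_B = T₀.
T_A = T₀·b/(a+b) = 68.80·114/348.0 = 22.54 N·m; T_B = 46.26 N·m.

22.5 N·m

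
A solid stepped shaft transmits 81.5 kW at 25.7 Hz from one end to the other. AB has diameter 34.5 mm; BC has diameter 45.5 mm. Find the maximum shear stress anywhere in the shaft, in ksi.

ω = 2π·25.7 = 161.5 rad/s, so T = P/ω = 81.5×10³ / 161.5 = 504.7 N·m.
Under the same torque, τ_max = 16T/(πd³) is largest where d is smallest — segment AB (d = 34.5 mm).
τ_max = 16·504.7/(π·(0.0345)³) = 6.260×10^7 Pa.

9.08 ksi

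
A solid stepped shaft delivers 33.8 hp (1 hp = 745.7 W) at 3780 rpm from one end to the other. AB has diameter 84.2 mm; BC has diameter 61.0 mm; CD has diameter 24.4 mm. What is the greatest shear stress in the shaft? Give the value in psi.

ω = 2π·3780/60 = 395.8 rad/s, so T = P/ω = 33.8×745.7 / 395.8 = 63.67 N·m.
Under the same torque, τ_max = 16T/(πd³) is largest where d is smallest — segment CD (d = 24.4 mm).
τ_max = 16·63.67/(π·(0.0244)³) = 2.232×10^7 Pa.

3240 psi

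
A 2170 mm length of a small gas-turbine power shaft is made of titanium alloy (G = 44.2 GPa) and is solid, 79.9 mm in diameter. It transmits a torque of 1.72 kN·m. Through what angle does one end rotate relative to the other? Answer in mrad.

J = πd⁴/32 = π(0.0799)⁴/32 = 4.001×10^-6 m⁴.
θ = T·L/(G·J) = 1720 × 2.17 / (44.2×10⁹ × 4.001×10^-6) = 0.02110 rad.

21.1 mrad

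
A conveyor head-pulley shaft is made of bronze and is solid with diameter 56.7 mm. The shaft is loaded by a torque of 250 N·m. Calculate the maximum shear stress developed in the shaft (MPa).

J = πd⁴/32 = π(0.0567)⁴/32 = 1.015×10^-6 m⁴.
τ_max = T·r/J = 250.0 × 0.0284 / 1.015×10^-6 = 6.985×10^6 Pa.

6.98 MPa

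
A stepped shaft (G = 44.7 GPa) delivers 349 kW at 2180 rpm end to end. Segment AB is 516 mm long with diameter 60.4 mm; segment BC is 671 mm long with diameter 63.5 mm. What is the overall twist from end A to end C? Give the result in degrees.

1.60°

ω = 2π·2180/60 = 228.3 rad/s, so T = P/ω = 349×10³ / 228.3 = 1529 N·m.
J_AB = π(0.0604)⁴/32 = 1.31×10^-6 m⁴; J_BC = π(0.0635)⁴/32 = 1.60×10^-6 m⁴.
θ = (T/G)·Σ L_i/J_i = (1529/44.7×10⁹)·(0.516/1.31×10^-6 + 0.671/1.60×10^-6) = 0.02788 rad.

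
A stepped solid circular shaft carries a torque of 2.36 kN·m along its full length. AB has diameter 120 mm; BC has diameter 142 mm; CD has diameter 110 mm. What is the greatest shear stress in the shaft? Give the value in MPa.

9.03 MPa

Under the same torque, τ_max = 16T/(πd³) is largest where d is smallest — segment CD (d = 110 mm).
τ_max = 16·2360/(π·(0.110)³) = 9.030×10^6 Pa.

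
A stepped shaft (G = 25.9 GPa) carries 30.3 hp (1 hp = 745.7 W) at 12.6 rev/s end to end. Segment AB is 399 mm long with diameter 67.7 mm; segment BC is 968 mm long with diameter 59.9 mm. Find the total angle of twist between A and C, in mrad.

10.6 mrad

ω = 2π·12.6 = 79.17 rad/s, so T = P/ω = 30.3×745.7 / 79.17 = 285.4 N·m.
J_AB = π(0.0677)⁴/32 = 2.06×10^-6 m⁴; J_BC = π(0.0599)⁴/32 = 1.26×10^-6 m⁴.
θ = (T/G)·Σ L_i/J_i = (285.4/25.9×10⁹)·(0.399/2.06×10^-6 + 0.968/1.26×10^-6) = 0.01057 rad.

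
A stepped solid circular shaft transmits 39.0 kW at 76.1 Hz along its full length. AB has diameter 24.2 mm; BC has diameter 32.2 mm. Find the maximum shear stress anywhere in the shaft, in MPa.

ω = 2π·76.1 = 478.2 rad/s, so T = P/ω = 39.0×10³ / 478.2 = 81.56 N·m.
Under the same torque, τ_max = 16T/(πd³) is largest where d is smallest — segment AB (d = 24.2 mm).
τ_max = 16·81.56/(π·(0.0242)³) = 2.931×10^7 Pa.

29.3 MPa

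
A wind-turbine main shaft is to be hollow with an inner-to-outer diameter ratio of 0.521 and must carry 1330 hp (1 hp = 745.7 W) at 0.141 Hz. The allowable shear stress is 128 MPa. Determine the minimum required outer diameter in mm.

ω = 2π·0.141 = 0.8859 rad/s, so T = P/ω = 1330×745.7 / 0.8859 = 1.119e6 N·m.
For a hollow shaft with d_i/d_o = 0.521: τ_max = 16T/(π d_o³ (1−k⁴)), so d_o = [16T/(π τ_allow (1−k⁴))]^(1/3) = [16·1.119e6/(π·1.28×10^8·0.9263)]^(1/3) = 0.3636 m.

364 mm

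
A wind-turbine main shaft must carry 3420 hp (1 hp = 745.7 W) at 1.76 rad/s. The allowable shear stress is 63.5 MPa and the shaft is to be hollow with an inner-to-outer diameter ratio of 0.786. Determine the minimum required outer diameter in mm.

573 mm

ω = 1.76 rad/s, so T = P/ω = 3420×745.7 / 1.760 = 1.449e6 N·m.
For a hollow shaft with d_i/d_o = 0.786: τ_max = 16T/(π d_o³ (1−k⁴)), so d_o = [16T/(π τ_allow (1−k⁴))]^(1/3) = [16·1.449e6/(π·6.35×10^7·0.6183)]^(1/3) = 0.5728 m.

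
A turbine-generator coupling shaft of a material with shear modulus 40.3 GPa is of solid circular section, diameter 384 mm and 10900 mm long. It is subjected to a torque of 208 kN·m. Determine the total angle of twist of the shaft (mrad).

J = πd⁴/32 = π(0.384)⁴/32 = 2.135×10^-3 m⁴.
θ = T·L/(G·J) = 208000 × 10.9 / (40.3×10⁹ × 2.135×10^-3) = 0.02635 rad.

26.4 mrad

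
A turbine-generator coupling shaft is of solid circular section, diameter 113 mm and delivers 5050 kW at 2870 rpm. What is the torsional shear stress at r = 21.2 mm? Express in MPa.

22.3 MPa

ω = 2π·2870/60 = 300.5 rad/s, so T = P/ω = 5050×10³ / 300.5 = 16800 N·m.
J = πd⁴/32 = π(0.113)⁴/32 = 1.601×10^-5 m⁴.
Shear stress varies linearly with radius: τ = T·r/J = 16800 × 0.0212 / 1.601×10^-5 = 2.225×10^7 Pa.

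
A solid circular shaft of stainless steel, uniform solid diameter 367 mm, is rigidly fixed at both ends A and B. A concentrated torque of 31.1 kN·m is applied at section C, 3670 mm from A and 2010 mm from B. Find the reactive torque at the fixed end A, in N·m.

With uniform GJ and both ends fixed, compatibility θ_AC = θ_CB gives T_A·a = T_B·b, together with T_A + T_B = T₀.
T_A = T₀·b/(a+b) = 31100·2010/5680 = 11010 N·m; T_B = 20090 N·m.

11000 N·m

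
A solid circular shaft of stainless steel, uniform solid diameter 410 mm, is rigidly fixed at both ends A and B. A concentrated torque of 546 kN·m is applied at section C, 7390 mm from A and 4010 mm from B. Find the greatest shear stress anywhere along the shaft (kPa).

With uniform GJ and both ends fixed, compatibility θ_AC = θ_CB gives T_A·a = T_B·b, together with T_A + T_B = T₀.
T_A = T₀·b/(a+b) = 546000·4010/11400 = 192100 N·m; T_B = 353900 N·m.
τ in each portion: τ_AC = 1.42×10^7 Pa, τ_CB = 2.62×10^7 Pa; maximum is in CB.
τ_max = T_CB·r/J = 353900·0.205/2.77×10^-3 = 2.615×10^7 Pa.

26200 kPa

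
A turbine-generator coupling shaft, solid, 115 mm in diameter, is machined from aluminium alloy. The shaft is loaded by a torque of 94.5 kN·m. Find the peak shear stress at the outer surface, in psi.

45900 psi

J = πd⁴/32 = π(0.115)⁴/32 = 1.717×10^-5 m⁴.
τ_max = T·r/J = 94500 × 0.0575 / 1.717×10^-5 = 3.165×10^8 Pa.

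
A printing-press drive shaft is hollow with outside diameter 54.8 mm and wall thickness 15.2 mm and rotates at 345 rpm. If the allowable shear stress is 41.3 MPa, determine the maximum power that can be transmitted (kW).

46.3 kW

J = π(d_o⁴ − d_i⁴)/32 = π(0.0548⁴ − 0.0244⁴)/32 = 8.506×10^-7 m⁴.
T_max = τ_allow·J/r = 4.13×10^7 × 8.506×10^-7 / 0.0274 = 1282 N·m.
ω = 2π·345/60 = 36.13 rad/s, so P_max = T_max·ω = 4.632×10^4 W.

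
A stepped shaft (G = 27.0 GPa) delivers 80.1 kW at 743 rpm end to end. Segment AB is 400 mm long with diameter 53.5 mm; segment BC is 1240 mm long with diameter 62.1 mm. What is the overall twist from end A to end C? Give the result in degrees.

ω = 2π·743/60 = 77.81 rad/s, so T = P/ω = 80.1×10³ / 77.81 = 1029 N·m.
J_AB = π(0.0535)⁴/32 = 8.04×10^-7 m⁴; J_BC = π(0.0621)⁴/32 = 1.46×10^-6 m⁴.
θ = (T/G)·Σ L_i/J_i = (1029/27.0×10⁹)·(0.400/8.04×10^-7 + 1.24/1.46×10^-6) = 0.05134 rad.

2.94°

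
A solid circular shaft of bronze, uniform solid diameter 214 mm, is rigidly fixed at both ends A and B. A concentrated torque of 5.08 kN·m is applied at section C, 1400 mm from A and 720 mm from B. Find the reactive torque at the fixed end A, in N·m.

1730 N·m

With uniform GJ and both ends fixed, compatibility θ_AC = θ_CB gives T_A·a = T_B·b, together with T_A + T_B = T₀.
T_A = T₀·b/(a+b) = 5080·720/2120 = 1725 N·m; T_B = 3355 N·m.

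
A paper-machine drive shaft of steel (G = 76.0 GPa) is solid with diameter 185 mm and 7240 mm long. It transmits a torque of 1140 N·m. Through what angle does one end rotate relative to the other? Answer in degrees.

0.0541°

J = πd⁴/32 = π(0.185)⁴/32 = 1.150×10^-4 m⁴.
θ = T·L/(G·J) = 1140 × 7.24 / (76.0×10⁹ × 1.150×10^-4) = 9.444×10^-4 rad.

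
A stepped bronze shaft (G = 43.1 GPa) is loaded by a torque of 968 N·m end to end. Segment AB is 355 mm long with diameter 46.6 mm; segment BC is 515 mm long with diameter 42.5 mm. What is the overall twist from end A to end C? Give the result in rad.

J_AB = π(0.0466)⁴/32 = 4.63×10^-7 m⁴; J_BC = π(0.0425)⁴/32 = 3.20×10^-7 m⁴.
θ = (T/G)·Σ L_i/J_i = (968.0/43.1×10⁹)·(0.355/4.63×10^-7 + 0.515/3.20×10^-7) = 0.05333 rad.

0.0533 rad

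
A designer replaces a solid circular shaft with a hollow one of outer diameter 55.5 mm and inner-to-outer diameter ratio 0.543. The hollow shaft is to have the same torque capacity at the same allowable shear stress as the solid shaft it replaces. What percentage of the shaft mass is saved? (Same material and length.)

Equal τ_max and T ⇒ the solid shaft needs d_s³ = d_o³(1−k⁴), so d_s = 55.5·(1−0.543⁴)^(1/3) = 53.84 mm.
Area ratio A_h/A_s = d_o²(1−k²)/d_s² = (1−k²)/(1−k⁴)^(2/3) = 0.7492.
Mass saving = 1 − 0.7492 = 25.1 %.

25.1 %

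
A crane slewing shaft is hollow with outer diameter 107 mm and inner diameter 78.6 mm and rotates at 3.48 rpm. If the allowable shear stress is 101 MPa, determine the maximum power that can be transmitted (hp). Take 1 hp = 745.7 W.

8.42 hp

J = π(d_o⁴ − d_i⁴)/32 = π(0.107⁴ − 0.0786⁴)/32 = 9.122×10^-6 m⁴.
T_max = τ_allow·J/r = 1.01×10^8 × 9.122×10^-6 / 0.0535 = 17220 N·m.
ω = 2π·3.48/60 = 0.3644 rad/s, so P_max = T_max·ω = 6276 W.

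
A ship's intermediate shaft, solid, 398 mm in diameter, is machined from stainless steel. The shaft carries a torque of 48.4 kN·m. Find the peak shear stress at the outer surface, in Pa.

3.91e6 Pa

J = πd⁴/32 = π(0.398)⁴/32 = 2.463×10^-3 m⁴.
τ_max = T·r/J = 48400 × 0.199 / 2.463×10^-3 = 3.910×10^6 Pa.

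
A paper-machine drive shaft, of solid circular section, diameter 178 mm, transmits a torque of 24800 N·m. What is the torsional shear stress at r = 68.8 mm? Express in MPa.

J = πd⁴/32 = π(0.178)⁴/32 = 9.856×10^-5 m⁴.
Shear stress varies linearly with radius: τ = T·r/J = 24800 × 0.0688 / 9.856×10^-5 = 1.731×10^7 Pa.

17.3 MPa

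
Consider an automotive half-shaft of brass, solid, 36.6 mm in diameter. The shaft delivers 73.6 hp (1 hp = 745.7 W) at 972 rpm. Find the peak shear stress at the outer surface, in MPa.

56.0 MPa

ω = 2π·972/60 = 101.8 rad/s, so T = P/ω = 73.6×745.7 / 101.8 = 539.2 N·m.
J = πd⁴/32 = π(0.0366)⁴/32 = 1.762×10^-7 m⁴.
τ_max = T·r/J = 539.2 × 0.0183 / 1.762×10^-7 = 5.601×10^7 Pa.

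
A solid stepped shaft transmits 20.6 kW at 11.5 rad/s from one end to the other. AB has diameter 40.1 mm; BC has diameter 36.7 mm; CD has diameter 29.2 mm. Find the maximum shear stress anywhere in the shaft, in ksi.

ω = 11.5 rad/s, so T = P/ω = 20.6×10³ / 11.50 = 1791 N·m.
Under the same torque, τ_max = 16T/(πd³) is largest where d is smallest — segment CD (d = 29.2 mm).
τ_max = 16·1791/(π·(0.0292)³) = 3.664×10^8 Pa.

53.1 ksi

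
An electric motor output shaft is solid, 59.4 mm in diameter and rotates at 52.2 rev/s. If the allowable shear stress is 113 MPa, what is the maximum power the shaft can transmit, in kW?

J = πd⁴/32 = π(0.0594)⁴/32 = 1.222×10^-6 m⁴.
T_max = τ_allow·J/r = 1.13×10^8 × 1.222×10^-6 / 0.0297 = 4650 N·m.
ω = 2π·52.2 = 328.0 rad/s, so P_max = T_max·ω = 1.525×10^6 W.

1530 kW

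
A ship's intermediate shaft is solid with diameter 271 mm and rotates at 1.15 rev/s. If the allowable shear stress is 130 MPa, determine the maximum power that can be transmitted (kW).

J = πd⁴/32 = π(0.271)⁴/32 = 5.295×10^-4 m⁴.
T_max = τ_allow·J/r = 1.30×10^8 × 5.295×10^-4 / 0.136 = 508000 N·m.
ω = 2π·1.15 = 7.226 rad/s, so P_max = T_max·ω = 3.671×10^6 W.

3670 kW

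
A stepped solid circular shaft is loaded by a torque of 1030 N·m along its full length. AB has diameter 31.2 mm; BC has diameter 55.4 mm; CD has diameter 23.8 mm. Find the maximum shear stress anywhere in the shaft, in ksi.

56.4 ksi

Under the same torque, τ_max = 16T/(πd³) is largest where d is smallest — segment CD (d = 23.8 mm).
τ_max = 16·1030/(π·(0.0238)³) = 3.891×10^8 Pa.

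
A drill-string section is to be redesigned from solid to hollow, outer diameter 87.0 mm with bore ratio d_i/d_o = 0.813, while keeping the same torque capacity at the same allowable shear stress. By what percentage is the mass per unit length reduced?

Equal τ_max and T ⇒ the solid shaft needs d_s³ = d_o³(1−k⁴), so d_s = 87.0·(1−0.813⁴)^(1/3) = 71.84 mm.
Area ratio A_h/A_s = d_o²(1−k²)/d_s² = (1−k²)/(1−k⁴)^(2/3) = 0.4972.
Mass saving = 1 − 0.4972 = 50.3 %.

50.3 %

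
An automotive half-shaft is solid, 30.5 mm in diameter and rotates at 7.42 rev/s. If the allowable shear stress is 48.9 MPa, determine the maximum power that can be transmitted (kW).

12.7 kW

J = πd⁴/32 = π(0.0305)⁴/32 = 8.496×10^-8 m⁴.
T_max = τ_allow·J/r = 4.89×10^7 × 8.496×10^-8 / 0.0152 = 272.4 N·m.
ω = 2π·7.42 = 46.62 rad/s, so P_max = T_max·ω = 1.270×10^4 W.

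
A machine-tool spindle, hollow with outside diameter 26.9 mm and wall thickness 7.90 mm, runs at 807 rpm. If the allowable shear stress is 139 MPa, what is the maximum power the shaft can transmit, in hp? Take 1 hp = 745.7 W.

J = π(d_o⁴ − d_i⁴)/32 = π(0.0269⁴ − 0.0111⁴)/32 = 4.992×10^-8 m⁴.
T_max = τ_allow·J/r = 1.39×10^8 × 4.992×10^-8 / 0.0135 = 515.9 N·m.
ω = 2π·807/60 = 84.51 rad/s, so P_max = T_max·ω = 4.359×10^4 W.

58.5 hp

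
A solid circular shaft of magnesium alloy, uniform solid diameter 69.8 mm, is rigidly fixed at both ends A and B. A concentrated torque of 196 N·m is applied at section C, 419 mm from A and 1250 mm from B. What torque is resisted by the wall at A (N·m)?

147 N·m

With uniform GJ and both ends fixed, compatibility θ_AC = θ_CB gives T_A·a = T_B·b, together with T_A + T_B = T₀.
T_A = T₀·b/(a+b) = 196.0·1250/1669 = 146.8 N·m; T_B = 49.21 N·m.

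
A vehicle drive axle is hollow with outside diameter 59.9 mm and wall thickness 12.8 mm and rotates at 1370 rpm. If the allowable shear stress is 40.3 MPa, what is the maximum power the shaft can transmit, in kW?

J = π(d_o⁴ − d_i⁴)/32 = π(0.0599⁴ − 0.0343⁴)/32 = 1.128×10^-6 m⁴.
T_max = τ_allow·J/r = 4.03×10^7 × 1.128×10^-6 / 0.0300 = 1518 N·m.
ω = 2π·1370/60 = 143.5 rad/s, so P_max = T_max·ω = 2.178×10^5 W.

218 kW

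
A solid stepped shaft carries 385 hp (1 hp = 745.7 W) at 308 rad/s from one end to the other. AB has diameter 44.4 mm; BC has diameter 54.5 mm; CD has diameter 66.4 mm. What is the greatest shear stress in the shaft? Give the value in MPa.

ω = 308 rad/s, so T = P/ω = 385×745.7 / 308.0 = 932.1 N·m.
Under the same torque, τ_max = 16T/(πd³) is largest where d is smallest — segment AB (d = 44.4 mm).
τ_max = 16·932.1/(π·(0.0444)³) = 5.424×10^7 Pa.

54.2 MPa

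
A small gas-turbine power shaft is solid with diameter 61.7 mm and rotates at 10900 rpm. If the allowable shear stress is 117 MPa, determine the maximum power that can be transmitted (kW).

J = πd⁴/32 = π(0.0617)⁴/32 = 1.423×10^-6 m⁴.
T_max = τ_allow·J/r = 1.17×10^8 × 1.423×10^-6 / 0.0309 = 5396 N·m.
ω = 2π·10900/60 = 1141 rad/s, so P_max = T_max·ω = 6.159×10^6 W.

6160 kW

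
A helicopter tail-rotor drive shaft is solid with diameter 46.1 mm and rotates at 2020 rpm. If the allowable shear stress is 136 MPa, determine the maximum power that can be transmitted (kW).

553 kW

J = πd⁴/32 = π(0.0461)⁴/32 = 4.434×10^-7 m⁴.
T_max = τ_allow·J/r = 1.36×10^8 × 4.434×10^-7 / 0.0231 = 2616 N·m.
ω = 2π·2020/60 = 211.5 rad/s, so P_max = T_max·ω = 5.534×10^5 W.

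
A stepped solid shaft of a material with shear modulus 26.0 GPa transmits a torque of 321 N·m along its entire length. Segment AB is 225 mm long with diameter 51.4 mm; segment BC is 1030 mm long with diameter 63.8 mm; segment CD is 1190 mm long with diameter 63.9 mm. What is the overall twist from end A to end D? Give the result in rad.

J_AB = π(0.0514)⁴/32 = 6.85×10^-7 m⁴; J_BC = π(0.0638)⁴/32 = 1.63×10^-6 m⁴; J_CD = π(0.0639)⁴/32 = 1.64×10^-6 m⁴.
θ = (T/G)·Σ L_i/J_i = (321.0/26.0×10⁹)·(0.225/6.85×10^-7 + 1.03/1.63×10^-6 + 1.19/1.64×10^-6) = 0.02085 rad.

0.0208 rad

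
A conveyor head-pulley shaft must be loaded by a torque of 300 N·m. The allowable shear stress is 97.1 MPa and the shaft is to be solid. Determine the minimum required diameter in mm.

For a solid shaft τ_max = 16T/(πd³), so d = (16T/(π τ_allow))^(1/3) = (16·300.0/(π·9.71×10^7))^(1/3) = 0.02506 m.

25.1 mm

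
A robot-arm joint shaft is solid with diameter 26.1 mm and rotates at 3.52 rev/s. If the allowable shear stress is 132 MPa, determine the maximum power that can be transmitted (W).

10200 W

J = πd⁴/32 = π(0.0261)⁴/32 = 4.556×10^-8 m⁴.
T_max = τ_allow·J/r = 1.32×10^8 × 4.556×10^-8 / 0.0131 = 460.8 N·m.
ω = 2π·3.52 = 22.12 rad/s, so P_max = T_max·ω = 1.019×10^4 W.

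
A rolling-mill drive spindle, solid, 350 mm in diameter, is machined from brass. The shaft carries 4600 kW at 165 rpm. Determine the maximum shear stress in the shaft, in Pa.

ω = 2π·165/60 = 17.28 rad/s, so T = P/ω = 4600×10³ / 17.28 = 266200 N·m.
J = πd⁴/32 = π(0.350)⁴/32 = 1.473×10^-3 m⁴.
τ_max = T·r/J = 266200 × 0.175 / 1.473×10^-3 = 3.162×10^7 Pa.

3.16e7 Pa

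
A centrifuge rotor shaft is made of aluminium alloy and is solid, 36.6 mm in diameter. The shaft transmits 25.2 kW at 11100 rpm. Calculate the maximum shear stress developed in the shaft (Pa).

ω = 2π·11100/60 = 1162 rad/s, so T = P/ω = 25.2×10³ / 1162 = 21.68 N·m.
J = πd⁴/32 = π(0.0366)⁴/32 = 1.762×10^-7 m⁴.
τ_max = T·r/J = 21.68 × 0.0183 / 1.762×10^-7 = 2.252×10^6 Pa.

2.25e6 Pa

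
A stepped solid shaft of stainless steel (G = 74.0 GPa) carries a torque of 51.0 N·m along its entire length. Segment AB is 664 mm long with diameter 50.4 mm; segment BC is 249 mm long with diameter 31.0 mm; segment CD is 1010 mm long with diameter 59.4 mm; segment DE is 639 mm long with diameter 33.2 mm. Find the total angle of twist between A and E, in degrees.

0.394°

J_AB = π(0.0504)⁴/32 = 6.33×10^-7 m⁴; J_BC = π(0.0310)⁴/32 = 9.07×10^-8 m⁴; J_CD = π(0.0594)⁴/32 = 1.22×10^-6 m⁴; J_DE = π(0.0332)⁴/32 = 1.19×10^-7 m⁴.
θ = (T/G)·Σ L_i/J_i = (51.00/74.0×10⁹)·(0.664/6.33×10^-7 + 0.249/9.07×10^-8 + 1.01/1.22×10^-6 + 0.639/1.19×10^-7) = 6.877×10^-3 rad.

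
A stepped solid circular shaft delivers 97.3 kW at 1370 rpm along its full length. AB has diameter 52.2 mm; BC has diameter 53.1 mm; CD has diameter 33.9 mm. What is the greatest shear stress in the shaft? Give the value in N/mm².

ω = 2π·1370/60 = 143.5 rad/s, so T = P/ω = 97.3×10³ / 143.5 = 678.2 N·m.
Under the same torque, τ_max = 16T/(πd³) is largest where d is smallest — segment CD (d = 33.9 mm).
τ_max = 16·678.2/(π·(0.0339)³) = 8.866×10^7 Pa.

88.7 N/mm²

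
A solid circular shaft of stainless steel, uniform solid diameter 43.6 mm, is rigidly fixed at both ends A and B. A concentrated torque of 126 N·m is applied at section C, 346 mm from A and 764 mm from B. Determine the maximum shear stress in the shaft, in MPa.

With uniform GJ and both ends fixed, compatibility θ_AC = θ_CB gives T_A·a = T_B·b, together with T_A + T_B = T₀.
T_A = T₀·b/(a+b) = 126.0·764/1110 = 86.72 N·m; T_B = 39.28 N·m.
τ in each portion: τ_AC = 5.33×10^6 Pa, τ_CB = 2.41×10^6 Pa; maximum is in AC.
τ_max = T_AC·r/J = 86.72·0.0218/3.55×10^-7 = 5.329×10^6 Pa.

5.33 MPa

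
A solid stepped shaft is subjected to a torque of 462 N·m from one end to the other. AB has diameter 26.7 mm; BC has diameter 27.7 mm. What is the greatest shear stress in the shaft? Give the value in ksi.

17.9 ksi

Under the same torque, τ_max = 16T/(πd³) is largest where d is smallest — segment AB (d = 26.7 mm).
τ_max = 16·462.0/(π·(0.0267)³) = 1.236×10^8 Pa.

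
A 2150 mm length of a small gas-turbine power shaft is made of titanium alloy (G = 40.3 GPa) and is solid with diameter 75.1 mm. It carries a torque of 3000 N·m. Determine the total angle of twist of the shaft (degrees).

J = πd⁴/32 = π(0.0751)⁴/32 = 3.123×10^-6 m⁴.
θ = T·L/(G·J) = 3000 × 2.15 / (40.3×10⁹ × 3.123×10^-6) = 0.05125 rad.

2.94°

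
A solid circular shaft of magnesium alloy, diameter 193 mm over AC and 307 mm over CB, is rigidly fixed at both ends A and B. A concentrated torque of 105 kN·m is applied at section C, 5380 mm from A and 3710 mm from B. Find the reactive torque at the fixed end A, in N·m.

Compatibility: T_A·a/J_AC = T_B·b/J_CB with T_A + T_B = T₀.
J_AC = 1.36×10^-4 m⁴, J_CB = 8.72×10^-4 m⁴, so T_A = T₀·(J_AC/a)/((J_AC/a)+(J_CB/b)) = 10210 N·m, T_B = 94790 N·m.

10200 N·m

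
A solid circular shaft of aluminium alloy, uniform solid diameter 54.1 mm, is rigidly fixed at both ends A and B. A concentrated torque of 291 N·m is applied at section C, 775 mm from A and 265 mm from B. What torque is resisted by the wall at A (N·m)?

With uniform GJ and both ends fixed, compatibility θ_AC = θ_CB gives T_A·a = T_B·b, together with T_A + T_B = T₀.
T_A = T₀·b/(a+b) = 291.0·265/1040 = 74.15 N·m; T_B = 216.9 N·m.

74.1 N·m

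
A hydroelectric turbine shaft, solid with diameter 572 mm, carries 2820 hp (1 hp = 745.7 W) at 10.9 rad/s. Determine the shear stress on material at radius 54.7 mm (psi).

146 psi

ω = 10.9 rad/s, so T = P/ω = 2820×745.7 / 10.90 = 192900 N·m.
J = πd⁴/32 = π(0.572)⁴/32 = 0.01051 m⁴.
Shear stress varies linearly with radius: τ = T·r/J = 192900 × 0.0547 / 0.01051 = 1.004×10^6 Pa.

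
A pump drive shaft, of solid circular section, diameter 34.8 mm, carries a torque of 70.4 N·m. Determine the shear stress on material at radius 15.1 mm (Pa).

7.38e6 Pa

J = πd⁴/32 = π(0.0348)⁴/32 = 1.440×10^-7 m⁴.
Shear stress varies linearly with radius: τ = T·r/J = 70.40 × 0.0151 / 1.440×10^-7 = 7.383×10^6 Pa.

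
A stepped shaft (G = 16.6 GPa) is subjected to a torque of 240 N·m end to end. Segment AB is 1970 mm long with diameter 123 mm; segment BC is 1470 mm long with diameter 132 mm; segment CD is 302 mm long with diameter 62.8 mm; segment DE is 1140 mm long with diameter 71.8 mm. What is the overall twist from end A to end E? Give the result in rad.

J_AB = π(0.123)⁴/32 = 2.25×10^-5 m⁴; J_BC = π(0.132)⁴/32 = 2.98×10^-5 m⁴; J_CD = π(0.0628)⁴/32 = 1.53×10^-6 m⁴; J_DE = π(0.0718)⁴/32 = 2.61×10^-6 m⁴.
θ = (T/G)·Σ L_i/J_i = (240.0/16.6×10⁹)·(1.97/2.25×10^-5 + 1.47/2.98×10^-5 + 0.302/1.53×10^-6 + 1.14/2.61×10^-6) = 0.01116 rad.

0.0112 rad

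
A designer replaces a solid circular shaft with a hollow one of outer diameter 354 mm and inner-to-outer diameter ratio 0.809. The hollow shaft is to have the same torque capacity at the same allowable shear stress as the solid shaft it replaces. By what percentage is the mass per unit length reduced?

49.8 %

Equal τ_max and T ⇒ the solid shaft needs d_s³ = d_o³(1−k⁴), so d_s = 354·(1−0.809⁴)^(1/3) = 293.8 mm.
Area ratio A_h/A_s = d_o²(1−k²)/d_s² = (1−k²)/(1−k⁴)^(2/3) = 0.5016.
Mass saving = 1 − 0.5016 = 49.8 %.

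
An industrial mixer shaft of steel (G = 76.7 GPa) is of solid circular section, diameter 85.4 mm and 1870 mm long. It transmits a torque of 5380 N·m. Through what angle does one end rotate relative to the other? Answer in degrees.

1.44°

J = πd⁴/32 = π(0.0854)⁴/32 = 5.222×10^-6 m⁴.
θ = T·L/(G·J) = 5380 × 1.87 / (76.7×10⁹ × 5.222×10^-6) = 0.02512 rad.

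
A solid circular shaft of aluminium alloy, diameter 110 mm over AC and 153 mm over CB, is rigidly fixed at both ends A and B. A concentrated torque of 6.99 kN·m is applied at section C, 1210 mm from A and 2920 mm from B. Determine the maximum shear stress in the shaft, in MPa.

Compatibility: T_A·a/J_AC = T_B·b/J_CB with T_A + T_B = T₀.
J_AC = 1.44×10^-5 m⁴, J_CB = 5.38×10^-5 m⁴, so T_A = T₀·(J_AC/a)/((J_AC/a)+(J_CB/b)) = 2740 N·m, T_B = 4250 N·m.
τ in each portion: τ_AC = 1.05×10^7 Pa, τ_CB = 6.04×10^6 Pa; maximum is in AC.
τ_max = T_AC·r/J = 2740·0.0550/1.44×10^-5 = 1.048×10^7 Pa.

10.5 MPa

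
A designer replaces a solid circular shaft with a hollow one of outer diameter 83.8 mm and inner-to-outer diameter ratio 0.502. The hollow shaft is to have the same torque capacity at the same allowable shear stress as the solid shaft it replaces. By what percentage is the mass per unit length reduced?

Equal τ_max and T ⇒ the solid shaft needs d_s³ = d_o³(1−k⁴), so d_s = 83.8·(1−0.502⁴)^(1/3) = 81.99 mm.
Area ratio A_h/A_s = d_o²(1−k²)/d_s² = (1−k²)/(1−k⁴)^(2/3) = 0.7814.
Mass saving = 1 − 0.7814 = 21.9 %.

21.9 %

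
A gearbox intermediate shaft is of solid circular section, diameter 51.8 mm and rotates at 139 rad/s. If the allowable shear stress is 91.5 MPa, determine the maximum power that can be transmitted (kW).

347 kW

J = πd⁴/32 = π(0.0518)⁴/32 = 7.068×10^-7 m⁴.
T_max = τ_allow·J/r = 9.15×10^7 × 7.068×10^-7 / 0.0259 = 2497 N·m.
ω = 139 rad/s, so P_max = T_max·ω = 3.471×10^5 W.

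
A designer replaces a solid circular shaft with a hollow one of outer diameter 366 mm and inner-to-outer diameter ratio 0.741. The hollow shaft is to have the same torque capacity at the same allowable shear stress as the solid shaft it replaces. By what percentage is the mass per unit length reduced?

42.7 %

Equal τ_max and T ⇒ the solid shaft needs d_s³ = d_o³(1−k⁴), so d_s = 366·(1−0.741⁴)^(1/3) = 324.7 mm.
Area ratio A_h/A_s = d_o²(1−k²)/d_s² = (1−k²)/(1−k⁴)^(2/3) = 0.5728.
Mass saving = 1 − 0.5728 = 42.7 %.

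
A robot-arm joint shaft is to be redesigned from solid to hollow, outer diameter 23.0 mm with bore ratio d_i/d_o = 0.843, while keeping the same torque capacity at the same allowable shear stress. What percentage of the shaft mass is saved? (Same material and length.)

53.8 %

Equal τ_max and T ⇒ the solid shaft needs d_s³ = d_o³(1−k⁴), so d_s = 23.0·(1−0.843⁴)^(1/3) = 18.19 mm.
Area ratio A_h/A_s = d_o²(1−k²)/d_s² = (1−k²)/(1−k⁴)^(2/3) = 0.4624.
Mass saving = 1 − 0.4624 = 53.8 %.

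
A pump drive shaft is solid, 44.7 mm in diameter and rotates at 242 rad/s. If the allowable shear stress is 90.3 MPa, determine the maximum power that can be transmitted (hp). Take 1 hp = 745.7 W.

514 hp

J = πd⁴/32 = π(0.0447)⁴/32 = 3.919×10^-7 m⁴.
T_max = τ_allow·J/r = 9.03×10^7 × 3.919×10^-7 / 0.0224 = 1584 N·m.
ω = 242 rad/s, so P_max = T_max·ω = 3.832×10^5 W.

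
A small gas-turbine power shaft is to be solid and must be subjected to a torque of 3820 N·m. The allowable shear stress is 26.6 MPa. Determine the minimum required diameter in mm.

90.1 mm

For a solid shaft τ_max = 16T/(πd³), so d = (16T/(π τ_allow))^(1/3) = (16·3820/(π·2.66×10^7))^(1/3) = 0.09010 m.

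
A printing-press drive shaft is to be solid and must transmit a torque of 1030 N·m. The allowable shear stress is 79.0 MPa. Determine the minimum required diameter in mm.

40.5 mm

For a solid shaft τ_max = 16T/(πd³), so d = (16T/(π τ_allow))^(1/3) = (16·1030/(π·7.90×10^7))^(1/3) = 0.04049 m.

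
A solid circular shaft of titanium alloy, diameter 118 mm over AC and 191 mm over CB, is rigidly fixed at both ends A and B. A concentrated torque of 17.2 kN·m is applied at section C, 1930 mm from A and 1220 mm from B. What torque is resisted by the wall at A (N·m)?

Compatibility: T_A·a/J_AC = T_B·b/J_CB with T_A + T_B = T₀.
J_AC = 1.90×10^-5 m⁴, J_CB = 1.31×10^-4 m⁴, so T_A = T₀·(J_AC/a)/((J_AC/a)+(J_CB/b)) = 1450 N·m, T_B = 15750 N·m.

1450 N·m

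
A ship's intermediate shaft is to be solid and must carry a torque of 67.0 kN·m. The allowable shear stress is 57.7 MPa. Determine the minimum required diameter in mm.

181 mm

For a solid shaft τ_max = 16T/(πd³), so d = (16T/(π τ_allow))^(1/3) = (16·67000/(π·5.77×10^7))^(1/3) = 0.1808 m.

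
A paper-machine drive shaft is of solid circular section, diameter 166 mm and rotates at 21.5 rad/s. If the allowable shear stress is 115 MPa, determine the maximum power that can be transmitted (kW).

J = πd⁴/32 = π(0.166)⁴/32 = 7.455×10^-5 m⁴.
T_max = τ_allow·J/r = 1.15×10^8 × 7.455×10^-5 / 0.0830 = 103300 N·m.
ω = 21.5 rad/s, so P_max = T_max·ω = 2.221×10^6 W.

2220 kW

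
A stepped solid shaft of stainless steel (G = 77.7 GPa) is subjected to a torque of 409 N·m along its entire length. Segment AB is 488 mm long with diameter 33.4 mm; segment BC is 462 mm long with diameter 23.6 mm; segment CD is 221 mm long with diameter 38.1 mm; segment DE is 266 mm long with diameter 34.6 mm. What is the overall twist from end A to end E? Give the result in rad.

0.116 rad

J_AB = π(0.0334)⁴/32 = 1.22×10^-7 m⁴; J_BC = π(0.0236)⁴/32 = 3.05×10^-8 m⁴; J_CD = π(0.0381)⁴/32 = 2.07×10^-7 m⁴; J_DE = π(0.0346)⁴/32 = 1.41×10^-7 m⁴.
θ = (T/G)·Σ L_i/J_i = (409.0/77.7×10⁹)·(0.488/1.22×10^-7 + 0.462/3.05×10^-8 + 0.221/2.07×10^-7 + 0.266/1.41×10^-7) = 0.1165 rad.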